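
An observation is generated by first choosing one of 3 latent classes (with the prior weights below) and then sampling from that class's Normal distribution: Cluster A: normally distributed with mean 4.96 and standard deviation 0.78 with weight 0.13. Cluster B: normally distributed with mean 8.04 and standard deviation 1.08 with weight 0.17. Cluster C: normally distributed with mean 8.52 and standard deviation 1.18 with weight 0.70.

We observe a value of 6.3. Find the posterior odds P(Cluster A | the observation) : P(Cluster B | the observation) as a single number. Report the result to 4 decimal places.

Posterior odds = (P(Z=i) f_i(x)) / (P(Z=j) f_j(x)); the normalising sum cancels.
Component likelihoods at x = 6.3:
  f_A = (1/(0.78·√(2π)))·exp(−(6.3−4.96)²/(2·0.78²)) = 0.511464·exp(-1.47567) = 0.116933
  f_B = (1/(1.08·√(2π)))·exp(−(6.3−8.04)²/(2·1.08²)) = 0.369391·exp(-1.29784) = 0.100889
  f_C = (1/(1.18·√(2π)))·exp(−(6.3−8.52)²/(2·1.18²)) = 0.338087·exp(-1.76975) = 0.0576017
Odds = (0.13/0.17) × (0.116933/0.100889) = 0.764706 × 1.15904 ≈ 0.8863

0.8863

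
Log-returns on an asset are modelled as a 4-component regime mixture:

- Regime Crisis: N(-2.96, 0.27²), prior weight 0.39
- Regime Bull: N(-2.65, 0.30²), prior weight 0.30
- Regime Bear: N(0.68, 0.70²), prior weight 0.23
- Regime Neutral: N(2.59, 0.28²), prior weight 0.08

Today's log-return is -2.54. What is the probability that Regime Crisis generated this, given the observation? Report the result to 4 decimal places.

Posterior ∝ prior × likelihood, so P(k | x) ∝ π_k f_k(x); normalise over all components.
Component likelihoods at x = -2.54:
  p_Crisis = 0.44066
  p_Bull = 1.24335
  p_Bear = 1.44869e-05
  p_Neutral = 1.83192e-73
Prior × likelihood for each component:
  π_Crisis·p_Crisis = 0.39 × 0.44066 = 0.171857
  π_Bull·p_Bull = 0.30 × 1.24335 = 0.373006
  π_Bear·p_Bear = 0.23 × 1.44869e-05 = 3.33199e-06
  π_Neutral·p_Neutral = 0.08 × 1.83192e-73 = 1.46554e-74
Evidence: 0.171857 + 0.373006 + 3.33199e-06 + 1.46554e-74 = 0.544867
P(Regime Crisis | the observation) ≈ 0.3154

0.3154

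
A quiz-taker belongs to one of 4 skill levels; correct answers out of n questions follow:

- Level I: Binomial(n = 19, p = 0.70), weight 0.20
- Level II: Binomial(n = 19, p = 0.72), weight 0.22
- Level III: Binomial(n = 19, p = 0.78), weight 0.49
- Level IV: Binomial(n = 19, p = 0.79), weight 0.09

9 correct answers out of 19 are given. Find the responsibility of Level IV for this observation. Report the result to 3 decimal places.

P(component k | x) = P(Z=k)·f_k(x) / marginal(x), where marginal(x) = Σ_j P(Z=j)·f_j(x).
Evaluate each component's likelihood at the observed value:
  p_I = 0.0220122
  p_II = 0.0142279
  p_III = 0.00262209
  p_IV = 0.00184674
Unnormalised posteriors:
  P(Z=I)·p_I = 0.20 × 0.0220122 = 0.00440244
  P(Z=II)·p_II = 0.22 × 0.0142279 = 0.00313014
  P(Z=III)·p_III = 0.49 × 0.00262209 = 0.00128482
  P(Z=IV)·p_IV = 0.09 × 0.00184674 = 0.000166206
Evidence: 0.00440244 + 0.00313014 + 0.00128482 + 0.000166206 = 0.00898361
P(Level IV | the observation) ≈ 0.019

0.019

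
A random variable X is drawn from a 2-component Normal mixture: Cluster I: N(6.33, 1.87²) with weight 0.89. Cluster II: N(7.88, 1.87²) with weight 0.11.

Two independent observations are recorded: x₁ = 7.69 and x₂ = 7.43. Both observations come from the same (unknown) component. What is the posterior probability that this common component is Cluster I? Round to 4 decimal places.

Posterior ∝ prior × likelihood, so P(k | x) ∝ π_k f_k(x); normalise over all components.
Since both observations come from the same component, the likelihood for component k is f_k(x₁)·f_k(x₂).
  L_I = [0.163762] × [0.179445] = 0.0293863
  L_II = [0.21224] × [0.20725] = 0.0439866
Multiply by the mixture weights:
  π_I·L_I = 0.89 × 0.0293863 = 0.0261538
  π_II·L_II = 0.11 × 0.0439866 = 0.00483853
Evidence: 0.0261538 + 0.00483853 = 0.0309923
Responsibility of Cluster I: 0.0261538 / 0.0309923 ≈ 0.8439

0.8439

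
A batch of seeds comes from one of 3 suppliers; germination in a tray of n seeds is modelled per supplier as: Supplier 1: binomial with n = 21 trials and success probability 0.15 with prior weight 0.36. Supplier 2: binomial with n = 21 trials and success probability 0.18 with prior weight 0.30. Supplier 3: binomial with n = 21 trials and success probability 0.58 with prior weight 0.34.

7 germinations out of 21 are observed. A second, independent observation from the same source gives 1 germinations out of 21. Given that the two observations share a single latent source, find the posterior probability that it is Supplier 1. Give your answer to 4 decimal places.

0.4864

Apply Bayes' rule: the posterior for each component is proportional to its prior times its likelihood at x.
Since both observations come from the same component, the likelihood for component k is f_k(x₁)·f_k(x₂).
  p_1 = [C(21,7)·0.15^7·0.85^14 = 116280·1.70859e-06·0.10277 = 0.0204178] × [0.122093] = 0.00249286
  p_2 = [C(21,7)·0.18^7·0.82^14 = 116280·6.1222e-06·0.0621432 = 0.0442391] × [0.0714116] = 0.00315919
  p_3 = [C(21,7)·0.58^7·0.42^14 = 116280·0.0220798·5.31484e-06 = 0.0136455] × [3.55331e-07] = 4.84869e-09
Prior × likelihood for each component:
  P(Z=1)·p_1 = 0.36 × 0.00249286 = 0.00089743
  P(Z=2)·p_2 = 0.30 × 0.00315919 = 0.000947756
  P(Z=3)·p_3 = 0.34 × 4.84869e-09 = 1.64855e-09
Normaliser: 0.00089743 + 0.000947756 + 1.64855e-09 = 0.00184519
So the posterior for Supplier 1 is 0.00089743 / 0.00184519 ≈ 0.4864.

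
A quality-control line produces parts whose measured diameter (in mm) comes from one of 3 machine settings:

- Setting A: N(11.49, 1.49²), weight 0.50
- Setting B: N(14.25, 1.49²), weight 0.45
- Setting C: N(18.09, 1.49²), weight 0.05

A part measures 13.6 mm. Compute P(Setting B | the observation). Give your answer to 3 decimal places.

0.690

P(component k | x) = P(Z=k)·f_k(x) / marginal(x), where marginal(x) = Σ_j P(Z=j)·f_j(x).
Evaluate each component's likelihood at the observed value:
  p_A = (1/(1.49·√(2π)))·exp(−(13.6−11.49)²/(2·1.49²)) = 0.267746·exp(-1.00268) = 0.0982348
  p_B = (1/(1.49·√(2π)))·exp(−(13.6−14.25)²/(2·1.49²)) = 0.267746·exp(-0.09515) = 0.243444
  p_C = (1/(1.49·√(2π)))·exp(−(13.6−18.09)²/(2·1.49²)) = 0.267746·exp(-4.54036) = 0.00285674
Unnormalised posteriors:
  P(Z=A)·p_A = 0.50 × 0.0982348 = 0.0491174
  P(Z=B)·p_B = 0.45 × 0.243444 = 0.10955
  P(Z=C)·p_C = 0.05 × 0.00285674 = 0.000142837
Evidence: 0.0491174 + 0.10955 + 0.000142837 = 0.15881
So the posterior for Setting B is 0.10955 / 0.15881 ≈ 0.690.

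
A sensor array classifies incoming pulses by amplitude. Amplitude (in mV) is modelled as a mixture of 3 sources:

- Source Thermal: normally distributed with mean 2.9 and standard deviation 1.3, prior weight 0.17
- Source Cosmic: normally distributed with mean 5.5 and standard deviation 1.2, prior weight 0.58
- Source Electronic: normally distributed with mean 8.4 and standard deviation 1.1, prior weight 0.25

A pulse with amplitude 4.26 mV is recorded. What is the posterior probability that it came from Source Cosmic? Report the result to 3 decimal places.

By Bayes' theorem, P(k | x) = π_k f_k(x) / Σ_j π_j f_j(x).
Evaluate each component's likelihood at the observed value:
  f_Thermal = (1/(1.3·√(2π)))·exp(−(4.26−2.9)²/(2·1.3²)) = 0.306879·exp(-0.54722) = 0.177547
  f_Cosmic = (1/(1.2·√(2π)))·exp(−(4.26−5.5)²/(2·1.2²)) = 0.332452·exp(-0.53389) = 0.194923
  f_Electronic = (1/(1.1·√(2π)))·exp(−(4.26−8.4)²/(2·1.1²)) = 0.362675·exp(-7.08248) = 0.000304534
Weight by the priors:
  π_Thermal·f_Thermal = 0.17 × 0.177547 = 0.0301829
  π_Cosmic·f_Cosmic = 0.58 × 0.194923 = 0.113056
  π_Electronic·f_Electronic = 0.25 × 0.000304534 = 7.61335e-05
Evidence: 0.0301829 + 0.113056 + 7.61335e-05 = 0.143315
P(Source Cosmic | 4.26 mV) = 0.113056 / 0.143315 ≈ 0.789

0.789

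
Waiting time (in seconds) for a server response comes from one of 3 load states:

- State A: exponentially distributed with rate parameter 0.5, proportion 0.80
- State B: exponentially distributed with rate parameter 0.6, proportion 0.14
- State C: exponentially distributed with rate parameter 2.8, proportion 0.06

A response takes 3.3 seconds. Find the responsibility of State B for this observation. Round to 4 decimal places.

0.1311

The responsibility of component k is π_k f_k(x) divided by Σ_j π_j f_j(x).
Evaluate each component's likelihood at the observed value:
  p_A = 0.096025
  p_B = 0.0828415
  p_C = 0.000271817
Prior × likelihood for each component:
  π_A·p_A = 0.80 × 0.096025 = 0.07682
  π_B·p_B = 0.14 × 0.0828415 = 0.0115978
  π_C·p_C = 0.06 × 0.000271817 = 1.6309e-05
Sum: 0.07682 + 0.0115978 + 1.6309e-05 = 0.0884341
P(State B | 3.3 seconds) ≈ 0.1311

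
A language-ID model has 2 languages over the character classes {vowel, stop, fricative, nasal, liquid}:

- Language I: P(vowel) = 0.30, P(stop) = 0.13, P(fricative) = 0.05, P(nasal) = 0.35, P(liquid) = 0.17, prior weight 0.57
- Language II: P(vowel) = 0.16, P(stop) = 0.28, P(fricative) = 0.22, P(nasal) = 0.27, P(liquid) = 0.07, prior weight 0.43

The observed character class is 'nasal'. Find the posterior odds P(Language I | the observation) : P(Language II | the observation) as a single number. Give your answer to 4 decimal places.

Since P(k|x) ∝ π_k f_k(x), the posterior odds are π_i f_i(x) / (π_j f_j(x)).
Component likelihoods at x = 'nasal':
  L_I = 0.35
  L_II = 0.27
Odds = (0.57/0.43) × (0.35/0.27) = 1.32558 × 1.2963 ≈ 1.7183

1.7183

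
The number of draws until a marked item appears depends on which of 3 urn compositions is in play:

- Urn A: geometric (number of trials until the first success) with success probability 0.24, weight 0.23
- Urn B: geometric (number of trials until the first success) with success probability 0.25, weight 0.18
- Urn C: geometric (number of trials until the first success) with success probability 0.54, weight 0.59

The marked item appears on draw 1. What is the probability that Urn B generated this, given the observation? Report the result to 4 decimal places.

0.1074

The responsibility of component k is π_k f_k(x) divided by Σ_j π_j f_j(x).
Geometric probabilities:
  L_A = 0.24·(1−0.24)^0 = 0.24·1 = 0.24
  L_B = 0.25·(1−0.25)^0 = 0.25·1 = 0.25
  L_C = 0.54·(1−0.54)^0 = 0.54·1 = 0.54
Unnormalised posteriors:
  π_A·L_A = 0.23 × 0.24 = 0.0552
  π_B·L_B = 0.18 × 0.25 = 0.045
  π_C·L_C = 0.59 × 0.54 = 0.3186
Marginal: 0.0552 + 0.045 + 0.3186 = 0.4188
Responsibility of Urn B: 0.045 / 0.4188 ≈ 0.1074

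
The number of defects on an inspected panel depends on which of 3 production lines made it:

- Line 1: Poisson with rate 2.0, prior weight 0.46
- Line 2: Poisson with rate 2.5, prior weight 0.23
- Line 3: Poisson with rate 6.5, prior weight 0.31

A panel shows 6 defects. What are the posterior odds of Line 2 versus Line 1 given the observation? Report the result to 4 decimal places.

Since P(k|x) ∝ P(Z=k) f_k(x), the posterior odds are P(Z=i) f_i(x) / (P(Z=j) f_j(x)).
Evaluate each component's likelihood at the observed value:
  L_1 = 0.0120298
  L_2 = 0.0278337
  L_3 = 0.157483
Odds = (0.23/0.46) × (0.0278337/0.0120298) = 0.5 × 2.31373 ≈ 1.1569

1.1569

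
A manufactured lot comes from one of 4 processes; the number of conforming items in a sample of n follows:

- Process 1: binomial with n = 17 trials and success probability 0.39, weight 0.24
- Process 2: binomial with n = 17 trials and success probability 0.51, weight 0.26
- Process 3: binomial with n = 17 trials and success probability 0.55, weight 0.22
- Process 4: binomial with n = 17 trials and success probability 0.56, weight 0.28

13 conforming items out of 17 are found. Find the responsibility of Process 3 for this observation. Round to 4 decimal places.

0.3190

The responsibility of component k is π_k f_k(x) divided by Σ_j π_j f_j(x).
Component likelihoods at x = 13 conforming items out of 17:
  p_1 = 0.00159124
  p_2 = 0.0216657
  p_3 = 0.0411284
  p_4 = 0.0475151
Weight by the priors:
  π_1·p_1 = 0.24 × 0.00159124 = 0.000381898
  π_2·p_2 = 0.26 × 0.0216657 = 0.00563309
  π_3·p_3 = 0.22 × 0.0411284 = 0.00904825
  π_4·p_4 = 0.28 × 0.0475151 = 0.0133042
Denominator: 0.000381898 + 0.00563309 + 0.00904825 + 0.0133042 = 0.0283675
So the posterior for Process 3 is 0.00904825 / 0.0283675 ≈ 0.3190.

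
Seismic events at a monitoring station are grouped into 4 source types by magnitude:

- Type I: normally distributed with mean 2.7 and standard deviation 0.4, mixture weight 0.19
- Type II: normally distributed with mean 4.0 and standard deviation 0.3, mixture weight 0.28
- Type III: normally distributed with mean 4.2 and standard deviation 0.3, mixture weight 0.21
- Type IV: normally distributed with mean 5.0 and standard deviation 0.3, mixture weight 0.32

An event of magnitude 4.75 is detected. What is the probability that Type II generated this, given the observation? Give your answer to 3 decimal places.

The responsibility of component k is π_k f_k(x) divided by Σ_j π_j f_j(x).
Evaluate each component's likelihood at the observed value:
  L_I = 1.97398e-06
  L_II = 0.0584277
  L_III = 0.247704
  L_IV = 0.939706
Weight by the priors:
  π_I·L_I = 0.19 × 1.97398e-06 = 3.75056e-07
  π_II·L_II = 0.28 × 0.0584277 = 0.0163597
  π_III·L_III = 0.21 × 0.247704 = 0.0520178
  π_IV·L_IV = 0.32 × 0.939706 = 0.300706
Sum: 3.75056e-07 + 0.0163597 + 0.0520178 + 0.300706 = 0.369084
P(Type II | data) = 0.0163597 / 0.369084 ≈ 0.044

0.044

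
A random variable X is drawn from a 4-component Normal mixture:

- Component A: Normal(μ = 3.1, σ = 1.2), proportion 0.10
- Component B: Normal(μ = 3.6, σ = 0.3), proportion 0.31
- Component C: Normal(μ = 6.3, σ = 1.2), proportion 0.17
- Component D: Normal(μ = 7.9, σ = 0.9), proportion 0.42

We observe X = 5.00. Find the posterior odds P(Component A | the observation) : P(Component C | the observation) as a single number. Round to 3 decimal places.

0.302

The posterior odds equal the prior odds times the likelihood ratio: (P(Z=i)/P(Z=j))·(f_i(x)/f_j(x)).
Component likelihoods at x = 5.00:
  p_A = 0.0949189
  p_B = 2.48202e-05
  p_C = 0.184877
  p_D = 0.00246655
Posterior odds = (P(Z=A)·p_A) / (P(Z=C)·p_C) = (0.10·0.0949189) / (0.17·0.184877) = 0.00949189 / 0.0314291 ≈ 0.302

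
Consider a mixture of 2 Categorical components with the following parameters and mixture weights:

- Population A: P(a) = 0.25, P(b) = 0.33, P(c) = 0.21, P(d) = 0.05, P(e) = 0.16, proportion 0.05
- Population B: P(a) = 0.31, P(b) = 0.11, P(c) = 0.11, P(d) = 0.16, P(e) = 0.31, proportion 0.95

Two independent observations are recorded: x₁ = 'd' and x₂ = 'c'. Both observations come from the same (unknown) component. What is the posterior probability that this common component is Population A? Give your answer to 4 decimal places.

0.0304

Apply Bayes' rule: the posterior for each component is proportional to its prior times its likelihood at x.
Since both observations come from the same component, the likelihood for component k is f_k(x₁)·f_k(x₂).
  p_A = [P(d | comp) = 0.05] × [0.21] = 0.0105
  p_B = [P(d | comp) = 0.16] × [0.11] = 0.0176
Unnormalised posteriors:
  π_A·p_A = 0.05 × 0.0105 = 0.000525
  π_B·p_B = 0.95 × 0.0176 = 0.01672
Evidence: 0.000525 + 0.01672 = 0.017245
So the posterior for Population A is 0.000525 / 0.017245 ≈ 0.0304.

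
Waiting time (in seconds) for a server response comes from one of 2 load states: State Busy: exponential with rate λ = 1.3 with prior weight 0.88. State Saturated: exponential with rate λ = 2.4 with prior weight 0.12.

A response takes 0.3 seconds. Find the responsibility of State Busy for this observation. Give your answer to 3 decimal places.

0.847

By Bayes' theorem, P(k | x) = w_k f_k(x) / Σ_j w_j f_j(x).
Evaluate each component's likelihood at the observed value:
  L_Busy = 1.3·e^(−1.3·0.3) = 1.3·e^(−0.3900) = 0.880174
  L_Saturated = 2.4·e^(−2.4·0.3) = 2.4·e^(−0.7200) = 1.16821
Prior × likelihood for each component:
  w_Busy·L_Busy = 0.88 × 0.880174 = 0.774553
  w_Saturated·L_Saturated = 0.12 × 1.16821 = 0.140185
Marginal: 0.774553 + 0.140185 = 0.914738
So the posterior for State Busy is 0.774553 / 0.914738 ≈ 0.847.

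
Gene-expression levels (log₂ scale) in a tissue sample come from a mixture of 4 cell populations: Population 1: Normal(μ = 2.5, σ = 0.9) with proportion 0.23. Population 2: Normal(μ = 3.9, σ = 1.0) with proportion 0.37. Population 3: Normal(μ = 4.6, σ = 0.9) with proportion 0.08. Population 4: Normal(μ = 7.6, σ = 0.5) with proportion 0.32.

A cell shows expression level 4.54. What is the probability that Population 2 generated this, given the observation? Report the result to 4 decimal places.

0.7358

Posterior ∝ prior × likelihood, so P(k | x) ∝ π_k f_k(x); normalise over all components.
Component likelihoods at x = 4.54:
  p_1 = 0.0339636
  p_2 = 0.325062
  p_3 = 0.442285
  p_4 = 5.87247e-09
Multiply by the mixture weights:
  π_1·p_1 = 0.23 × 0.0339636 = 0.00781162
  π_2·p_2 = 0.37 × 0.325062 = 0.120273
  π_3·p_3 = 0.08 × 0.442285 = 0.0353828
  π_4·p_4 = 0.32 × 5.87247e-09 = 1.87919e-09
Evidence: 0.00781162 + 0.120273 + 0.0353828 + 1.87919e-09 = 0.163467
Responsibility of Population 2: 0.120273 / 0.163467 ≈ 0.7358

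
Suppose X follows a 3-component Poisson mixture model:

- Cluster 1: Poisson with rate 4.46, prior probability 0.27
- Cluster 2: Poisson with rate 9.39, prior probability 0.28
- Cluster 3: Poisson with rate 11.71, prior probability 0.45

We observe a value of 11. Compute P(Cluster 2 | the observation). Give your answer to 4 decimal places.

0.3535

Posterior ∝ prior × likelihood, so P(k | x) ∝ P(Z=k) f_k(x); normalise over all components.
Component likelihoods at x = 11:
  L_1 = e^(−4.46)·4.46^11/11! = 0.00402323
  L_2 = e^(−9.39)·9.39^11/11! = 0.104747
  L_3 = e^(−11.71)·11.71^11/11! = 0.116784
Weight by the priors:
  P(Z=1)·L_1 = 0.27 × 0.00402323 = 0.00108627
  P(Z=2)·L_2 = 0.28 × 0.104747 = 0.0293291
  P(Z=3)·L_3 = 0.45 × 0.116784 = 0.0525526
Normaliser: 0.00108627 + 0.0293291 + 0.0525526 = 0.082968
Responsibility of Cluster 2: 0.0293291 / 0.082968 ≈ 0.3535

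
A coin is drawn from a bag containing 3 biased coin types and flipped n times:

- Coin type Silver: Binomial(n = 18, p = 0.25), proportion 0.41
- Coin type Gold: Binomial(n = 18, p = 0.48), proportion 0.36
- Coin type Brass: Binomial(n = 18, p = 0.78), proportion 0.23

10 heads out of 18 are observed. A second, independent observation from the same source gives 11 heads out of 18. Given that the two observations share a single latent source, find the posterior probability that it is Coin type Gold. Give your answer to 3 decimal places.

0.959

Posterior ∝ prior × likelihood, so P(k | x) ∝ P(Z=k) f_k(x); normalise over all components.
Since both observations come from the same component, the likelihood for component k is f_k(x₁)·f_k(x₂).
  L_Silver = [C(18,10)·0.25^10·0.75^8 = 43758·9.53674e-07·0.100113 = 0.0041778] × [0.0010128] = 4.23128e-06
  L_Gold = [C(18,10)·0.48^10·0.52^8 = 43758·0.000649251·0.00534597 = 0.151879] × [0.10196] = 0.0154856
  L_Brass = [C(18,10)·0.78^10·0.22^8 = 43758·0.0833578·5.48759e-06 = 0.0200164] × [0.0516124] = 0.00103309
Weight by the priors:
  P(Z=Silver)·L_Silver = 0.41 × 4.23128e-06 = 1.73482e-06
  P(Z=Gold)·L_Gold = 0.36 × 0.0154856 = 0.00557482
  P(Z=Brass)·L_Brass = 0.23 × 0.00103309 = 0.000237611
Sum: 1.73482e-06 + 0.00557482 + 0.000237611 = 0.00581417
So the posterior for Coin type Gold is 0.00557482 / 0.00581417 ≈ 0.959.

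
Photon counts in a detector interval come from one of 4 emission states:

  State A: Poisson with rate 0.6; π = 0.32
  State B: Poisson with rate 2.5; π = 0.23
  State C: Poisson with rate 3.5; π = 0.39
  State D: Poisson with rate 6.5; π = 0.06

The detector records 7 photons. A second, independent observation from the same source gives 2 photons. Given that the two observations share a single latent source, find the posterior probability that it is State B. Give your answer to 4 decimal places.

By Bayes' theorem, P(k | x) = π_k f_k(x) / Σ_j π_j f_j(x).
Since both observations come from the same component, the likelihood for component k is f_k(x₁)·f_k(x₂).
  p_A = [e^(−0.6)·0.6^7/7! = 3.04826e-06] × [0.0987861] = 3.01125e-07
  p_B = [e^(−2.5)·2.5^7/7! = 0.00994062] × [0.256516] = 0.00254992
  p_C = [e^(−3.5)·3.5^7/7! = 0.0385492] × [0.184959] = 0.00713002
  p_D = [e^(−6.5)·6.5^7/7! = 0.146234] × [0.0317602] = 0.00464442
Multiply by the mixture weights:
  π_A·p_A = 0.32 × 3.01125e-07 = 9.63601e-08
  π_B·p_B = 0.23 × 0.00254992 = 0.000586482
  π_C·p_C = 0.39 × 0.00713002 = 0.00278071
  π_D·p_D = 0.06 × 0.00464442 = 0.000278665
Normaliser: 9.63601e-08 + 0.000586482 + 0.00278071 + 0.000278665 = 0.00364595
So the posterior for State B is 0.000586482 / 0.00364595 ≈ 0.1609.

0.1609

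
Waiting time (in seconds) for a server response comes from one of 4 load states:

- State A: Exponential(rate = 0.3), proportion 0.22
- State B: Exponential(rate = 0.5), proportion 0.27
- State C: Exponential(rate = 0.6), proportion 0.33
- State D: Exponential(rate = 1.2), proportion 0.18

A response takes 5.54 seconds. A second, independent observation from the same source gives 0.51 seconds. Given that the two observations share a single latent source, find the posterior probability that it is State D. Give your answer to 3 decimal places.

Posterior ∝ prior × likelihood, so P(k | x) ∝ π_k f_k(x); normalise over all components.
Since both observations come from the same component, the likelihood for component k is f_k(x₁)·f_k(x₂).
  L_A = [0.3·e^(−0.3·5.54) = 0.3·e^(−1.6620) = 0.0569277] × [0.257439] = 0.0146554
  L_B = [0.5·e^(−0.5·5.54) = 0.5·e^(−2.7700) = 0.031331] × [0.387458] = 0.0121395
  L_C = [0.6·e^(−0.6·5.54) = 0.6·e^(−3.3240) = 0.0216051] × [0.441832] = 0.00954583
  L_D = [1.2·e^(−1.2·5.54) = 1.2·e^(−6.6480) = 0.00155594] × [0.650718] = 0.00101248
Unnormalised posteriors:
  π_A·L_A = 0.22 × 0.0146554 = 0.00322419
  π_B·L_B = 0.27 × 0.0121395 = 0.00327765
  π_C·L_C = 0.33 × 0.00954583 = 0.00315012
  π_D·L_D = 0.18 × 0.00101248 = 0.000182246
Marginal: 0.00322419 + 0.00327765 + 0.00315012 + 0.000182246 = 0.00983421
So the posterior for State D is 0.000182246 / 0.00983421 ≈ 0.019.

0.019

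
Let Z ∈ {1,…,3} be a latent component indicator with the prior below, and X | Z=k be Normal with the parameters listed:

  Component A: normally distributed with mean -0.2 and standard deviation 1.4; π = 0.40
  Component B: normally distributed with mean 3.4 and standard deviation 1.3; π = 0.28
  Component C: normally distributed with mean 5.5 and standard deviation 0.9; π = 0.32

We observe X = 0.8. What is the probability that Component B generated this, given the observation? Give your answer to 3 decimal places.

0.116

Posterior ∝ prior × likelihood, so P(k | x) ∝ w_k f_k(x); normalise over all components.
Evaluate each component's likelihood at the observed value:
  p_A = 0.220797
  p_B = 0.0415315
  p_C = 5.30535e-07
Multiply by the mixture weights:
  w_A·p_A = 0.40 × 0.220797 = 0.0883187
  w_B·p_B = 0.28 × 0.0415315 = 0.0116288
  w_C·p_C = 0.32 × 5.30535e-07 = 1.69771e-07
Denominator: 0.0883187 + 0.0116288 + 1.69771e-07 = 0.0999477
P(Component B | x) = 0.0116288 / 0.0999477 ≈ 0.116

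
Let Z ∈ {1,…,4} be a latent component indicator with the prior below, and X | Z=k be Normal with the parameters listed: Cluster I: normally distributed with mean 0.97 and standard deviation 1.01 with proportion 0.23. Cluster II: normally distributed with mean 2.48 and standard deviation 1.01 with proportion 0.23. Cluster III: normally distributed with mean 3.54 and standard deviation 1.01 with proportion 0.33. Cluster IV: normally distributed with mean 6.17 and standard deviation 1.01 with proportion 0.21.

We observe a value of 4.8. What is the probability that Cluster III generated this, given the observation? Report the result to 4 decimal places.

The responsibility of component k is π_k f_k(x) divided by Σ_j π_j f_j(x).
Component likelihoods at x = 4.8:
  L_I = 0.00029788
  L_II = 0.0282387
  L_III = 0.181401
  L_IV = 0.157418
Prior × likelihood for each component:
  π_I·L_I = 0.23 × 0.00029788 = 6.85123e-05
  π_II·L_II = 0.23 × 0.0282387 = 0.0064949
  π_III·L_III = 0.33 × 0.181401 = 0.0598622
  π_IV·L_IV = 0.21 × 0.157418 = 0.0330579
Sum: 6.85123e-05 + 0.0064949 + 0.0598622 + 0.0330579 = 0.0994835
So the posterior for Cluster III is 0.0598622 / 0.0994835 ≈ 0.6017.

0.6017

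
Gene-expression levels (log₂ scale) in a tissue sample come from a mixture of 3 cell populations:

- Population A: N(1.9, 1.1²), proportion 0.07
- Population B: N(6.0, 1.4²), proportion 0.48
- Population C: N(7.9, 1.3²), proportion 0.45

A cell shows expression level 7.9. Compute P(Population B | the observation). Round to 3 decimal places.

0.283

The responsibility of component k is P(Z=k) f_k(x) divided by Σ_j P(Z=j) f_j(x).
Component likelihoods at x = 7.9:
  L_A = 1.25585e-07
  L_B = 0.113457
  L_C = 0.306879
Weight by the priors:
  P(Z=A)·L_A = 0.07 × 1.25585e-07 = 8.79096e-09
  P(Z=B)·L_B = 0.48 × 0.113457 = 0.0544595
  P(Z=C)·L_C = 0.45 × 0.306879 = 0.138095
Evidence: 8.79096e-09 + 0.0544595 + 0.138095 = 0.192555
P(Population B | data) = 0.0544595 / 0.192555 ≈ 0.283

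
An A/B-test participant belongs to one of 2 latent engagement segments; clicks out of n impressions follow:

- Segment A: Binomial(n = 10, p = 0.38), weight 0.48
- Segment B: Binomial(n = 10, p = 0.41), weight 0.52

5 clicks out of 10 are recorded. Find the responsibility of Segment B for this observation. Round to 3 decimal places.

0.553

P(component k | x) = π_k·f_k(x) / marginal(x), where marginal(x) = Σ_j π_j·f_j(x).
Evaluate each component's likelihood at the observed value:
  L_A = 0.182927
  L_B = 0.208728
Unnormalised posteriors:
  π_A·L_A = 0.48 × 0.182927 = 0.0878048
  π_B·L_B = 0.52 × 0.208728 = 0.108538
Sum: 0.0878048 + 0.108538 = 0.196343
P(Segment B | data) ≈ 0.553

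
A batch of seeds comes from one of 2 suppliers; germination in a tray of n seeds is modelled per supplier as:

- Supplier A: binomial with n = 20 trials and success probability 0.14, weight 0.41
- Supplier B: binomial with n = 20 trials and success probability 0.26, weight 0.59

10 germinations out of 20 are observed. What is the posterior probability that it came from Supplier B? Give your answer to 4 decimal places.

P(component k | x) = P(Z=k)·f_k(x) / marginal(x), where marginal(x) = Σ_j P(Z=j)·f_j(x).
Component likelihoods at x = 10 germinations out of 20:
  f_A = C(20,10)·0.14^10·0.86^10 = 184756·2.89255e-09·0.221302 = 0.000118267
  f_B = C(20,10)·0.26^10·0.74^10 = 184756·1.41167e-06·0.0492399 = 0.0128425
Unnormalised posteriors:
  P(Z=A)·f_A = 0.41 × 0.000118267 = 4.84895e-05
  P(Z=B)·f_B = 0.59 × 0.0128425 = 0.00757707
Evidence: 4.84895e-05 + 0.00757707 = 0.00762556
Responsibility of Supplier B: 0.00757707 / 0.00762556 ≈ 0.9936

0.9936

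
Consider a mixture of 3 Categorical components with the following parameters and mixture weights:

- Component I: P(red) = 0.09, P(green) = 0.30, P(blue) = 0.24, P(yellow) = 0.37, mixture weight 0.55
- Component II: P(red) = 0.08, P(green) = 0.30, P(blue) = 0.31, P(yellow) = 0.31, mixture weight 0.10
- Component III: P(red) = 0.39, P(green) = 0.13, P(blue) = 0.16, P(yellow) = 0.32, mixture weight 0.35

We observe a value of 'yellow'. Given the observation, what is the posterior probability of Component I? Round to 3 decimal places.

0.587

The responsibility of component k is P(Z=k) f_k(x) divided by Σ_j P(Z=j) f_j(x).
Categorical probabilities:
  L_I = P(yellow | comp) = 0.37
  L_II = P(yellow | comp) = 0.31
  L_III = P(yellow | comp) = 0.32
Multiply by the mixture weights:
  P(Z=I)·L_I = 0.55 × 0.37 = 0.2035
  P(Z=II)·L_II = 0.10 × 0.31 = 0.031
  P(Z=III)·L_III = 0.35 × 0.32 = 0.112
Marginal: 0.2035 + 0.031 + 0.112 = 0.3465
Responsibility of Component I: 0.2035 / 0.3465 ≈ 0.587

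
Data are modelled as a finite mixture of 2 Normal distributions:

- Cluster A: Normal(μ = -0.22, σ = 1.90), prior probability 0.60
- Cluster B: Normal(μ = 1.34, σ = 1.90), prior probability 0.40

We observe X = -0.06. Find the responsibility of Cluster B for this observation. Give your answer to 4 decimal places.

Apply Bayes' rule: the posterior for each component is proportional to its prior times its likelihood at x.
Evaluate each component's likelihood at the observed value:
  f_A = 0.209226
  f_B = 0.160051
Weight by the priors:
  w_A·f_A = 0.60 × 0.209226 = 0.125536
  w_B·f_B = 0.40 × 0.160051 = 0.0640205
Denominator: 0.125536 + 0.0640205 = 0.189556
P(Cluster B | -0.06) ≈ 0.3377

0.3377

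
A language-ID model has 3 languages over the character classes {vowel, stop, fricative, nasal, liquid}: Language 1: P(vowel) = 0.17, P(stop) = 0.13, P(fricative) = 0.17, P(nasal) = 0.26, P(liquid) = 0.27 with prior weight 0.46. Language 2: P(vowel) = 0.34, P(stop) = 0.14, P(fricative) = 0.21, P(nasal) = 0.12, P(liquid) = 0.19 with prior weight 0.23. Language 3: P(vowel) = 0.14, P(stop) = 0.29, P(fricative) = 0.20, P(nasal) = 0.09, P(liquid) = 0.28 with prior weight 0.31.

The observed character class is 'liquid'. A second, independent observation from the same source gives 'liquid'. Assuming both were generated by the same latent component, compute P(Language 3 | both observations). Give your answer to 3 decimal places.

P(component k | x) = w_k·f_k(x) / marginal(x), where marginal(x) = Σ_j w_j·f_j(x).
Since both observations come from the same component, the likelihood for component k is f_k(x₁)·f_k(x₂).
  p_1 = [P(liquid | comp) = 0.27] × [0.27] = 0.0729
  p_2 = [P(liquid | comp) = 0.19] × [0.19] = 0.0361
  p_3 = [P(liquid | comp) = 0.28] × [0.28] = 0.0784
Weight by the priors:
  w_1·p_1 = 0.46 × 0.0729 = 0.033534
  w_2·p_2 = 0.23 × 0.0361 = 0.008303
  w_3·p_3 = 0.31 × 0.0784 = 0.024304
Normaliser: 0.033534 + 0.008303 + 0.024304 = 0.066141
Responsibility of Language 3: 0.024304 / 0.066141 ≈ 0.367

0.367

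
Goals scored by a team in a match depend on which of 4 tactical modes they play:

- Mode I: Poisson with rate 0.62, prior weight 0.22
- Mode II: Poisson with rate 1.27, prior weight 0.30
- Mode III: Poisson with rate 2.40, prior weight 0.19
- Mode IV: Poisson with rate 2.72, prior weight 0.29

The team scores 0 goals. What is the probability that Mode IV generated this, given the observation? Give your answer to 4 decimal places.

The responsibility of component k is w_k f_k(x) divided by Σ_j w_j f_j(x).
Evaluate each component's likelihood at the observed value:
  f_I = 0.537944
  f_II = 0.280832
  f_III = 0.090718
  f_IV = 0.0658748
Unnormalised posteriors:
  w_I·f_I = 0.22 × 0.537944 = 0.118348
  w_II·f_II = 0.30 × 0.280832 = 0.0842495
  w_III·f_III = 0.19 × 0.090718 = 0.0172364
  w_IV·f_IV = 0.29 × 0.0658748 = 0.0191037
Marginal: 0.118348 + 0.0842495 + 0.0172364 + 0.0191037 = 0.238937
P(Mode IV | x) ≈ 0.0800

0.0800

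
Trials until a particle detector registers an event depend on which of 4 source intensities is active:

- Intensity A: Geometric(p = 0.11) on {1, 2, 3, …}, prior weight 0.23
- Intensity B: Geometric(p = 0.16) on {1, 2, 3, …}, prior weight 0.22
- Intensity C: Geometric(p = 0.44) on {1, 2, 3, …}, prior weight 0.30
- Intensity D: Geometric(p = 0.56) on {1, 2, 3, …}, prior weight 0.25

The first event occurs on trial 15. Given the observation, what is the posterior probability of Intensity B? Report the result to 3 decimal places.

0.380

By Bayes' theorem, P(k | x) = w_k f_k(x) / Σ_j w_j f_j(x).
Geometric probabilities:
  p_A = 0.11·(1−0.11)^14 = 0.11·0.195641 = 0.0215205
  p_B = 0.16·(1−0.16)^14 = 0.16·0.0870783 = 0.0139325
  p_C = 0.44·(1−0.44)^14 = 0.44·0.000298286 = 0.000131246
  p_D = 0.56·(1−0.56)^14 = 0.56·1.01938e-05 = 5.70855e-06
Weight by the priors:
  w_A·p_A = 0.23 × 0.0215205 = 0.00494972
  w_B·p_B = 0.22 × 0.0139325 = 0.00306516
  w_C·p_C = 0.30 × 0.000131246 = 3.93737e-05
  w_D·p_D = 0.25 × 5.70855e-06 = 1.42714e-06
Evidence: 0.00494972 + 0.00306516 + 3.93737e-05 + 1.42714e-06 = 0.00805568
P(Intensity B | x) ≈ 0.380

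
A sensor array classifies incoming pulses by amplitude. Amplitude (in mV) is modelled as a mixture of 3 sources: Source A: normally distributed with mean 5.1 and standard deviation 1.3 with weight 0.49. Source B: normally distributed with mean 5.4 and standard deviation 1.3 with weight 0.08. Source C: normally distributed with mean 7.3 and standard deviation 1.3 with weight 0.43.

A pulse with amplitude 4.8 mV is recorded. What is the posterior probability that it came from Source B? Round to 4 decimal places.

0.1166

By Bayes' theorem, P(k | x) = π_k f_k(x) / Σ_j π_j f_j(x).
Normal densities:
  f_A = 0.298815
  f_B = 0.275874
  f_C = 0.0482956
Multiply by the mixture weights:
  π_A·f_A = 0.49 × 0.298815 = 0.146419
  π_B·f_B = 0.08 × 0.275874 = 0.0220699
  π_C·f_C = 0.43 × 0.0482956 = 0.0207671
Marginal: 0.146419 + 0.0220699 + 0.0207671 = 0.189256
P(Source B | data) ≈ 0.1166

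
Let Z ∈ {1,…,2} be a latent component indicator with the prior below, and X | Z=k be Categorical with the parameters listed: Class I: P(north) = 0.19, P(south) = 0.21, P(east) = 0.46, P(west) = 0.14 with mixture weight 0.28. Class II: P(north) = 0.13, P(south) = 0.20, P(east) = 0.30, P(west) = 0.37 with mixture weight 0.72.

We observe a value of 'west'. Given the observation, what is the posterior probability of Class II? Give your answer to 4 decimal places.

The responsibility of component k is w_k f_k(x) divided by Σ_j w_j f_j(x).
Component likelihoods at x = 'west':
  L_I = P(west | comp) = 0.14
  L_II = P(west | comp) = 0.37
Unnormalised posteriors:
  w_I·L_I = 0.28 × 0.14 = 0.0392
  w_II·L_II = 0.72 × 0.37 = 0.2664
Normaliser: 0.0392 + 0.2664 = 0.3056
P(Class II | data) = 0.2664 / 0.3056 ≈ 0.8717

0.8717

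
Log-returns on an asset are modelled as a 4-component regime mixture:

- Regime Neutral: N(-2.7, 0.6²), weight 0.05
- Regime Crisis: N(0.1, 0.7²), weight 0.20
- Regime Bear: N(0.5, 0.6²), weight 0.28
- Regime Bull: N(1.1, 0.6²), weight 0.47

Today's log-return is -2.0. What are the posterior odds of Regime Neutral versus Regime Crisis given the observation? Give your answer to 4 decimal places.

The posterior odds equal the prior odds times the likelihood ratio: (P(Z=i)/P(Z=j))·(f_i(x)/f_j(x)).
Normal densities:
  f_Neutral = (1/(0.6·√(2π)))·exp(−(-2.0−-2.7)²/(2·0.6²)) = 0.664904·exp(-0.68056) = 0.336664
  f_Crisis = (1/(0.7·√(2π)))·exp(−(-2.0−0.1)²/(2·0.7²)) = 0.569918·exp(-4.50000) = 0.00633121
  f_Bear = (1/(0.6·√(2π)))·exp(−(-2.0−0.5)²/(2·0.6²)) = 0.664904·exp(-8.68056) = 0.000112938
  f_Bull = (1/(0.6·√(2π)))·exp(−(-2.0−1.1)²/(2·0.6²)) = 0.664904·exp(-13.34722) = 1.06202e-06
0.0168332 / 0.00126624 ≈ 13.2938

13.2938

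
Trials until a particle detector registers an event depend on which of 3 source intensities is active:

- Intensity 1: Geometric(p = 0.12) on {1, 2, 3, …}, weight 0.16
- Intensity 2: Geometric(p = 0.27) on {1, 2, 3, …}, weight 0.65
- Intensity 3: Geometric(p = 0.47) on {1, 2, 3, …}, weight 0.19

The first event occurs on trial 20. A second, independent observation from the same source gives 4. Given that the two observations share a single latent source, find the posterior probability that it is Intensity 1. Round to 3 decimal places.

P(component k | x) = P(Z=k)·f_k(x) / marginal(x), where marginal(x) = Σ_j P(Z=j)·f_j(x).
Since both observations come from the same component, the likelihood for component k is f_k(x₁)·f_k(x₂).
  f_1 = [0.12·(1−0.12)^19 = 0.12·0.0881395 = 0.0105767] × [0.0817766] = 0.000864931
  f_2 = [0.27·(1−0.27)^19 = 0.27·0.00253008 = 0.000683122] × [0.105035] = 7.17514e-05
  f_3 = [0.47·(1−0.47)^19 = 0.47·5.77087e-06 = 2.71231e-06] × [0.0699722] = 1.89786e-07
Weight by the priors:
  P(Z=1)·f_1 = 0.16 × 0.000864931 = 0.000138389
  P(Z=2)·f_2 = 0.65 × 7.17514e-05 = 4.66384e-05
  P(Z=3)·f_3 = 0.19 × 1.89786e-07 = 3.60594e-08
Normaliser: 0.000138389 + 4.66384e-05 + 3.60594e-08 = 0.000185063
P(Intensity 1 | x₁, x₂) = 0.000138389 / 0.000185063 ≈ 0.748

0.748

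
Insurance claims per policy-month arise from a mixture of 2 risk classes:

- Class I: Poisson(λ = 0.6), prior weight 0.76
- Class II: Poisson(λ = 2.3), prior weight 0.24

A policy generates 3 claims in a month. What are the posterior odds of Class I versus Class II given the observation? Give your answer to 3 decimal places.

Since P(k|x) ∝ π_k f_k(x), the posterior odds are π_i f_i(x) / (π_j f_j(x)).
Poisson probabilities:
  f_I = e^(−0.6)·0.6^3/3! = 0.0197572
  f_II = e^(−2.3)·2.3^3/3! = 0.203308
Posterior odds = (π_I·f_I) / (π_II·f_II) = (0.76·0.0197572) / (0.24·0.203308) = 0.0150155 / 0.048794 ≈ 0.308

0.308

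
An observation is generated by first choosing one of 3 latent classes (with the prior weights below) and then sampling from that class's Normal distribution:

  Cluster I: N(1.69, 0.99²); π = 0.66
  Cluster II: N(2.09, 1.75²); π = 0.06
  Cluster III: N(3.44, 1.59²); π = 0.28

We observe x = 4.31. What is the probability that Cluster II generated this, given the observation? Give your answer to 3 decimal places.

0.082

Apply Bayes' rule: the posterior for each component is proportional to its prior times its likelihood at x.
Component likelihoods at x = 4.31:
  L_I = 0.0121458
  L_II = 0.101958
  L_III = 0.216023
Weight by the priors:
  π_I·L_I = 0.66 × 0.0121458 = 0.0080162
  π_II·L_II = 0.06 × 0.101958 = 0.0061175
  π_III·L_III = 0.28 × 0.216023 = 0.0604865
Marginal: 0.0080162 + 0.0061175 + 0.0604865 = 0.0746202
Responsibility of Cluster II: 0.0061175 / 0.0746202 ≈ 0.082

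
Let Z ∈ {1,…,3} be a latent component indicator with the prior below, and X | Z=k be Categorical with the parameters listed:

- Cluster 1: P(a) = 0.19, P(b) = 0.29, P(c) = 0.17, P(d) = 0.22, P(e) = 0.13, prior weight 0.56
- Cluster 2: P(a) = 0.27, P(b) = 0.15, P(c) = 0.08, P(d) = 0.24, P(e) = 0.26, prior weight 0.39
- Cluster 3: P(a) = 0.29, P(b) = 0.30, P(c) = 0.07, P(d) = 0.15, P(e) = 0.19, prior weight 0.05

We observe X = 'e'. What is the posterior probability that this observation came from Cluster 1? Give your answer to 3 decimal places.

The responsibility of component k is π_k f_k(x) divided by Σ_j π_j f_j(x).
Component likelihoods at x = 'e':
  p_1 = P(e | comp) = 0.13
  p_2 = P(e | comp) = 0.26
  p_3 = P(e | comp) = 0.19
Multiply by the mixture weights:
  π_1·p_1 = 0.56 × 0.13 = 0.0728
  π_2·p_2 = 0.39 × 0.26 = 0.1014
  π_3·p_3 = 0.05 × 0.19 = 0.0095
Evidence: 0.0728 + 0.1014 + 0.0095 = 0.1837
Responsibility of Cluster 1: 0.0728 / 0.1837 ≈ 0.396

0.396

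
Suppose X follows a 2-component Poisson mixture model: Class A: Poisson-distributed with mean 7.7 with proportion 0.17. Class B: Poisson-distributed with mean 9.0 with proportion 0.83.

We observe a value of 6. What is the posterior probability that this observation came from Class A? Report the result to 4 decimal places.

Apply Bayes' rule: the posterior for each component is proportional to its prior times its likelihood at x.
Poisson probabilities:
  f_A = e^(−7.7)·7.7^6/6! = 0.131082
  f_B = e^(−9.0)·9.0^6/6! = 0.0910903
Multiply by the mixture weights:
  π_A·f_A = 0.17 × 0.131082 = 0.022284
  π_B·f_B = 0.83 × 0.0910903 = 0.075605
Sum: 0.022284 + 0.075605 = 0.097889
P(Class A | data) = 0.022284 / 0.097889 ≈ 0.2276

0.2276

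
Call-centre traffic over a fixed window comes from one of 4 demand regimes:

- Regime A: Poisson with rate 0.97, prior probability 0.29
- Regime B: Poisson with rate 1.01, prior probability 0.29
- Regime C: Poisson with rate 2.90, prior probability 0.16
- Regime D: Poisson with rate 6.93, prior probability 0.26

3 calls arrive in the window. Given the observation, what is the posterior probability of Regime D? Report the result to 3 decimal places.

0.166

Posterior ∝ prior × likelihood, so P(k | x) ∝ π_k f_k(x); normalise over all components.
Poisson probabilities:
  f_A = e^(−0.97)·0.97^3/3! = 0.0576631
  f_B = e^(−1.01)·1.01^3/3! = 0.0625425
  f_C = e^(−2.90)·2.90^3/3! = 0.22366
  f_D = e^(−6.93)·6.93^3/3! = 0.0542485
Multiply by the mixture weights:
  π_A·f_A = 0.29 × 0.0576631 = 0.0167223
  π_B·f_B = 0.29 × 0.0625425 = 0.0181373
  π_C·f_C = 0.16 × 0.22366 = 0.0357856
  π_D·f_D = 0.26 × 0.0542485 = 0.0141046
Marginal: 0.0167223 + 0.0181373 + 0.0357856 + 0.0141046 = 0.0847499
P(Regime D | 3 calls) = 0.0141046 / 0.0847499 ≈ 0.166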